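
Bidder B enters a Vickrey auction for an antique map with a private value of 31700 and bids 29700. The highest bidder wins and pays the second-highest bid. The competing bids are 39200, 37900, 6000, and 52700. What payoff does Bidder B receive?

Bidder B's payoff: 0.

Highest competing bid: 52700.
Bidder B's bid 29700 is not the highest, so Bidder B loses, pays nothing, and earns zero payoff.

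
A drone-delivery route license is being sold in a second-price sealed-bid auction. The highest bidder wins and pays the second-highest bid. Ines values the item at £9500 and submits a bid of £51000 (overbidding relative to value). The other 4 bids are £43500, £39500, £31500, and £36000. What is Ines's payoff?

Highest competing bid: £43500.
Ines's bid £51000 is the highest overall, so Ines wins and pays the second-highest bid, £43500.
Payoff = value − price = £9500 − £43500 = -£34000.

-£34000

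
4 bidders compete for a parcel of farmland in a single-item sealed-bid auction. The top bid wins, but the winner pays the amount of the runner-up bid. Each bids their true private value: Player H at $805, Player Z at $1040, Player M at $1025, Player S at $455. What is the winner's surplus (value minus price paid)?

Sorted high to low: Player Z $1040, then Player M $1025, then Player H $805, then Player S $455.
Player Z wins with the top bid and pays the second-highest, $1025.
Surplus = $1040 − $1025 = $15.

Surplus = $15.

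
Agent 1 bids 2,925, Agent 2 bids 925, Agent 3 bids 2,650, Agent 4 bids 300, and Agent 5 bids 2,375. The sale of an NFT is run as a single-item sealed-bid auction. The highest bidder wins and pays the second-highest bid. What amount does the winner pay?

2,650

Sorted high to low: Agent 1 2,925, then Agent 3 2,650, then Agent 5 2,375, then Agent 2 925, then Agent 4 300.
Agent 1 has the highest bid, so Agent 1 wins.
The second-highest bid is 2,650, so that is what Agent 1 pays.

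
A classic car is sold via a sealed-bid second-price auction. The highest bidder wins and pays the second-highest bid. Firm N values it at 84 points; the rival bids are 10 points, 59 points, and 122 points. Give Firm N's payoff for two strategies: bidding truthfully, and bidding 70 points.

The highest competing bid is 122 points.
Bidding truthfully at 84 points: the top bid is 122 points (a rival), so Firm N loses. Payoff = 0 points.
Bidding 70 points: the top bid is 122 points (a rival), so Firm N loses. Payoff = 0 points.
The bid only affects whether you win, not the price — here both bids land on the same side of the top rival bid, so the deviation is payoff-neutral.

(a) 0 points  (b) 0 points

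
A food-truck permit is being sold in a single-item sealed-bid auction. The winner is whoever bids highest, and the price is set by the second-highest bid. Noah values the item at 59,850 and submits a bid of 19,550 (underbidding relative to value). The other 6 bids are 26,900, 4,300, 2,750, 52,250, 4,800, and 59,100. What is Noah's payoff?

0

Highest competing bid: 59,100.
Noah's bid 19,550 is not the highest, so Noah loses, pays nothing, and earns zero payoff.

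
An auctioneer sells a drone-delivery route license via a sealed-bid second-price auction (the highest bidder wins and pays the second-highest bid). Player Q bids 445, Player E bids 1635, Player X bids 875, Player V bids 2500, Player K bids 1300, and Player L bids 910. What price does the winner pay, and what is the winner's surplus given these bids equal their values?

Sorted high to low: Player V 2500 > Player E 1635 > Player K 1300 > Player L 910 > Player X 875 > Player Q 445.
Player V is the highest bidder, so Player V wins.
Under the second-price rule, the price is the second-highest bid: 1635.
Surplus = 2500 − 1635 = 865.

Price 1635; surplus 865.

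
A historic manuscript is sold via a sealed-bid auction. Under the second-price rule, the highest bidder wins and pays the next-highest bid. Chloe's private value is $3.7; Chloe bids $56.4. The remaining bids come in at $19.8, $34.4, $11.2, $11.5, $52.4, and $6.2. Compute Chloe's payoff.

Highest competing bid: $52.4.
Chloe's bid $56.4 is the highest overall, so Chloe wins and pays the second-highest bid, $52.4.
Payoff = value − price = $3.7 − $52.4 = -$48.7.
Overbidding won the item at a price above value — truthful bidding would have avoided this loss.

Chloe's payoff: -$48.7.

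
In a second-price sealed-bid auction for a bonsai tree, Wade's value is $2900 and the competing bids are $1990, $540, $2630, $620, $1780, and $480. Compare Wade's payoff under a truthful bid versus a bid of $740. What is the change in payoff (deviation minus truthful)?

The highest competing bid is $2630.
Bidding truthfully at $2900: Wade has the top bid, wins, and pays the second-highest bid $2630. Payoff = $2900 − $2630 = $270.
Bidding $740: the top bid is $2630 (a rival), so Wade loses. Payoff = $0.
Change = $0 − $270 = -$270.
This is the dominant-strategy logic: truthful bidding weakly beats any alternative.

Change in payoff: -$270.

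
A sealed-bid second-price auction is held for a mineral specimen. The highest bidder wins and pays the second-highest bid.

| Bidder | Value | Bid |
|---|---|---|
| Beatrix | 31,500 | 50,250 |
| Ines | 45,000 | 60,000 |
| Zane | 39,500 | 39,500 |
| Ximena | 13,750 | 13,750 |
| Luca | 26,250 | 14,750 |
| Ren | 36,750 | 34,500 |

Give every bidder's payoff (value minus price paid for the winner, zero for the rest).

Ordered from highest: Ines 60,000, then Beatrix 50,250, then Zane 39,500, then Ren 34,500, then Luca 14,750, then Ximena 13,750.
Ines has the top bid and wins; the price is the second-highest bid, 50,250.
Ines's payoff = 45,000 − 50,250 = -5,250. All other bidders lose, so their payoff is 0.

Beatrix 0, Ines -5,250, Zane 0, Ximena 0, Luca 0, Ren 0.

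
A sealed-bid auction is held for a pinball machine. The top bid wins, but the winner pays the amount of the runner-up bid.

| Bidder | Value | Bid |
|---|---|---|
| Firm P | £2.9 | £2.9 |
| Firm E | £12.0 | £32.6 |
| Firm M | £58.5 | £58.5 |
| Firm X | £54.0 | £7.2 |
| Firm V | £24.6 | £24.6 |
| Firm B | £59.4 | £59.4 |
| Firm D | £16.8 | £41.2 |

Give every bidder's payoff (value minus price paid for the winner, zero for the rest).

Payoffs: Firm P £0.0, Firm E £0.0, Firm M £0.0, Firm X £0.0, Firm V £0.0, Firm B £0.9, Firm D £0.0.

Sorted high to low: Firm B £59.4 > Firm M £58.5 > Firm D £41.2 > Firm E £32.6 > Firm V £24.6 > Firm X £7.2 > Firm P £2.9.
Firm B has the top bid and wins; the price is the second-highest bid, £58.5.
Firm B's payoff = £59.4 − £58.5 = £0.9. All other bidders lose, so their payoff is 0.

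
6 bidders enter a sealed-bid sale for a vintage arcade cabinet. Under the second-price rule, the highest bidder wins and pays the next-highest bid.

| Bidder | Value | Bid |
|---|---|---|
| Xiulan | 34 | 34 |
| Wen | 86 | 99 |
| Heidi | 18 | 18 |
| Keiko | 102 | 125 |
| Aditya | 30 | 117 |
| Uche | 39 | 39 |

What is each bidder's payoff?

Payoffs: Xiulan 0, Wen 0, Heidi 0, Keiko -15, Aditya 0, Uche 0.

Ranking the bids: Keiko 125; Aditya 117; Wen 99; Uche 39; Xiulan 34; Heidi 18.
Keiko has the top bid and wins; the price is the second-highest bid, 117.
Keiko's payoff = 102 − 117 = -15. All other bidders lose, so their payoff is 0.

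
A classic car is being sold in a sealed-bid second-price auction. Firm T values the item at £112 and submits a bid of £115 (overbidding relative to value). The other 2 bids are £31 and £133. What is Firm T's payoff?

Highest competing bid: £133.
Firm T's bid £115 is not the highest, so Firm T loses, pays nothing, and earns zero payoff.

£0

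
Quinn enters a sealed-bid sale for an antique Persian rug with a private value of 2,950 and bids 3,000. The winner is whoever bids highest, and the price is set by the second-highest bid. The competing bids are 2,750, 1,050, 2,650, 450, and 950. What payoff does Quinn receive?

Payoff = 200.

Highest competing bid: 2,750.
Quinn's bid 3,000 is the highest overall, so Quinn wins and pays the second-highest bid, 2,750.
Payoff = value − price = 2,950 − 2,750 = 200.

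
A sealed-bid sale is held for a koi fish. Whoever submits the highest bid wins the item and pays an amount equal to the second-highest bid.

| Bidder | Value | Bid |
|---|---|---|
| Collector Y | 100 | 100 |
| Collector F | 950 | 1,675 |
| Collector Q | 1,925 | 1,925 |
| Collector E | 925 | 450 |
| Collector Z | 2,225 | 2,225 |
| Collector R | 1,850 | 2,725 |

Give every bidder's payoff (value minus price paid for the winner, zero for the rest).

Collector Y 0, Collector F 0, Collector Q 0, Collector E 0, Collector Z 0, Collector R -375.

Ranking the bids: Collector R 2,725 > Collector Z 2,225 > Collector Q 1,925 > Collector F 1,675 > Collector E 450 > Collector Y 100.
Collector R has the top bid and wins; the price is the second-highest bid, 2,225.
Collector R's payoff = 1,850 − 2,225 = -375. All other bidders lose, so their payoff is 0.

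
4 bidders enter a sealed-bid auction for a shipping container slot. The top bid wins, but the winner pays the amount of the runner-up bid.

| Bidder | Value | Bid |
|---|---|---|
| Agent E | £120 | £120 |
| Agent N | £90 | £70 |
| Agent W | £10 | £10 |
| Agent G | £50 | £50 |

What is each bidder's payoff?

Bids in descending order: Agent E £120, then Agent N £70, then Agent G £50, then Agent W £10.
Agent E has the top bid and wins; the price is the second-highest bid, £70.
Agent E's payoff = £120 − £70 = £50. All other bidders lose, so their payoff is 0.

Agent E £50, Agent N £0, Agent W £0, Agent G £0.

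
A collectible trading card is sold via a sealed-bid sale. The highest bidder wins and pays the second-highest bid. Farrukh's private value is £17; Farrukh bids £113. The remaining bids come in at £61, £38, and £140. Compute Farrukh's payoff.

£0

Highest competing bid: £140.
Farrukh's bid £113 is not the highest, so Farrukh loses, pays nothing, and earns zero payoff.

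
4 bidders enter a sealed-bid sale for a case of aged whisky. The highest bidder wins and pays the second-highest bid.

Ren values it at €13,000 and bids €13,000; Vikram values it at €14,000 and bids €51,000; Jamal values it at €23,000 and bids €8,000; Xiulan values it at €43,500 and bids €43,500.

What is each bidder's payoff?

Sorted high to low: Vikram €51,000 > Xiulan €43,500 > Ren €13,000 > Jamal €8,000.
Vikram has the top bid and wins; the price is the second-highest bid, €43,500.
Vikram's payoff = €14,000 − €43,500 = -€29,500. All other bidders lose, so their payoff is 0.

Payoffs: Ren €0, Vikram -€29,500, Jamal €0, Xiulan €0.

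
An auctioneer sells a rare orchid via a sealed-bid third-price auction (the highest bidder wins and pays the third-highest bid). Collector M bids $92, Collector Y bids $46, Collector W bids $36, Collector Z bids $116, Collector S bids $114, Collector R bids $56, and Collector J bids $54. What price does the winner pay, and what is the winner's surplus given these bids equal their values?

Sorted high to low: Collector Z $116, then Collector S $114, then Collector M $92, then Collector R $56, then Collector J $54, then Collector Y $46, then Collector W $36.
Collector Z is the highest bidder, so Collector Z wins.
Under the third-price rule, the price is the third-highest bid: $92.
Surplus = $116 − $92 = $24.

The winner pays $92 for a surplus of $24.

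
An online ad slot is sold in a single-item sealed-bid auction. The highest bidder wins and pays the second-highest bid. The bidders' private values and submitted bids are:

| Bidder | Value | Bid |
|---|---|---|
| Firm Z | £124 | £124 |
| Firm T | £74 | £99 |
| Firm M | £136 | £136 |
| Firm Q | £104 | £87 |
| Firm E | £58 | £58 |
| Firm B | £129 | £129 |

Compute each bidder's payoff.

Payoffs: Firm Z £0, Firm T £0, Firm M £7, Firm Q £0, Firm E £0, Firm B £0.

Sorted high to low: Firm M £136; Firm B £129; Firm Z £124; Firm T £99; Firm Q £87; Firm E £58.
Firm M has the top bid and wins; the price is the second-highest bid, £129.
Firm M's payoff = £136 − £129 = £7. All other bidders lose, so their payoff is 0.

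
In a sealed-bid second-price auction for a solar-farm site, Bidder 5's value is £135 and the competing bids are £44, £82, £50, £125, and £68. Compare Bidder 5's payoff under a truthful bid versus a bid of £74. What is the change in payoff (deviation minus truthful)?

The highest competing bid is £125.
Bidding truthfully at £135: Bidder 5 has the top bid, wins, and pays the second-highest bid £125. Payoff = £135 − £125 = £10.
Bidding £74: the top bid is £125 (a rival), so Bidder 5 loses. Payoff = £0.
Change = £0 − £10 = -£10.

Payoff change: -£10.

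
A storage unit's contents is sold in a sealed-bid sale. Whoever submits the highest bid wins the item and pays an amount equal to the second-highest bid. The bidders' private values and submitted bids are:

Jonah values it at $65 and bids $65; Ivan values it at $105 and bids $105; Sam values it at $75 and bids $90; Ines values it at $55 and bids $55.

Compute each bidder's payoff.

Bids in descending order: Ivan $105, then Sam $90, then Jonah $65, then Ines $55.
Ivan has the top bid and wins; the price is the second-highest bid, $90.
Ivan's payoff = $105 − $90 = $15. All other bidders lose, so their payoff is 0.

Payoffs: Jonah $0, Ivan $15, Sam $0, Ines $0.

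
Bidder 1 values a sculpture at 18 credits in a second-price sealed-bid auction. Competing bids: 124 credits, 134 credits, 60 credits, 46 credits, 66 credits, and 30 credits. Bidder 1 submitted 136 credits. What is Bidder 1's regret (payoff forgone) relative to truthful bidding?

The highest competing bid is 134 credits.
Bidding truthfully at 18 credits: the top bid is 134 credits (a rival), so Bidder 1 loses. Payoff = 0 credits.
Bidding 136 credits: Bidder 1 has the top bid, wins, and pays the second-highest bid 134 credits. Payoff = 18 credits − 134 credits = -116 credits.
Regret = truthful payoff − actual payoff = 0 credits − -116 credits = 116 credits.
This is the dominant-strategy logic: truthful bidding weakly beats any alternative.

Regret: 116 credits.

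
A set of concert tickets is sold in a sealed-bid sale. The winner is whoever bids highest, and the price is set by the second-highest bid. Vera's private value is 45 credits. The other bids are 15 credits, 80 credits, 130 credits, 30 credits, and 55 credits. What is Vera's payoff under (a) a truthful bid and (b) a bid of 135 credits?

The highest competing bid is 130 credits.
Bidding truthfully at 45 credits: the top bid is 130 credits (a rival), so Vera loses. Payoff = 0 credits.
Bidding 135 credits: Vera has the top bid, wins, and pays the second-highest bid 130 credits. Payoff = 45 credits − 130 credits = -85 credits.

Truthful: 0 credits; alternative: -85 credits.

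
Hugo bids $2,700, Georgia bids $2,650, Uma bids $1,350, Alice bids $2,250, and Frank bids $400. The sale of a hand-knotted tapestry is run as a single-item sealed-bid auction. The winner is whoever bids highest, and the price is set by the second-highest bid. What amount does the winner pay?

Bids in descending order: Hugo $2,700; Georgia $2,650; Alice $2,250; Uma $1,350; Frank $400.
Hugo has the highest bid, so Hugo wins.
The second-highest bid is $2,650, so that is what Hugo pays.

Price paid: $2,650.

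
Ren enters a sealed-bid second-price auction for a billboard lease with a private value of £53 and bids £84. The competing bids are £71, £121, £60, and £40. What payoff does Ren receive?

Ren's payoff: £0.

Highest competing bid: £121.
Ren's bid £84 is not the highest, so Ren loses, pays nothing, and earns zero payoff.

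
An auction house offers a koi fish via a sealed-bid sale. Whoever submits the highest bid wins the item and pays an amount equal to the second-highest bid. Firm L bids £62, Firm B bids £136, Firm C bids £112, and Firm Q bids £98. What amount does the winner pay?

Sorted high to low: Firm B £136; Firm C £112; Firm Q £98; Firm L £62.
Firm B has the highest bid, so Firm B wins.
The second-highest bid is £112, so that is what Firm B pays.

£112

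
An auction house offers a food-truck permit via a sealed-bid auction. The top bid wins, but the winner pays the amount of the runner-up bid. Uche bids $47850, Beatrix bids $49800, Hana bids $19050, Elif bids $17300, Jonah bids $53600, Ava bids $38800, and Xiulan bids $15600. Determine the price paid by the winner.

Bids in descending order: Jonah $53600; Beatrix $49800; Uche $47850; Ava $38800; Hana $19050; Elif $17300; Xiulan $15600.
Jonah has the highest bid, so Jonah wins.
The second-highest bid is $49800, so that is what Jonah pays.

Price paid: $49800.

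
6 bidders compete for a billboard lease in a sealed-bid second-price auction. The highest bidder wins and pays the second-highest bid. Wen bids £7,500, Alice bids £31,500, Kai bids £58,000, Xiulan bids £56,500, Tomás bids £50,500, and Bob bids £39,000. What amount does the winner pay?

Ordered from highest: Kai £58,000, then Xiulan £56,500, then Tomás £50,500, then Bob £39,000, then Alice £31,500, then Wen £7,500.
Kai has the highest bid, so Kai wins.
The second-highest bid is £56,500, so that is what Kai pays.

£56,500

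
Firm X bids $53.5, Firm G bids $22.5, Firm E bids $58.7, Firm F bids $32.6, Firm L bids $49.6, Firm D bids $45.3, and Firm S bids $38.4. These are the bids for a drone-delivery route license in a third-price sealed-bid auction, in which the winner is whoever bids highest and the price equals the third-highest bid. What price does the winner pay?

Ranking the bids: Firm E $58.7, then Firm X $53.5, then Firm L $49.6, then Firm D $45.3, then Firm S $38.4, then Firm F $32.6, then Firm G $22.5.
Firm E is the highest bidder, so Firm E wins.
Under the third-price rule, the price is the third-highest bid: $49.6.

$49.6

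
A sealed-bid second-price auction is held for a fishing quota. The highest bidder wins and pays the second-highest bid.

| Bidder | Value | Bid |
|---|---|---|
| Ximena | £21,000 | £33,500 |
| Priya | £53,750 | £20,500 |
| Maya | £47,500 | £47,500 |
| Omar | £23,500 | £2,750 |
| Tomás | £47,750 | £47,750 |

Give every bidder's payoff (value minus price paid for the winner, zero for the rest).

Bids in descending order: Tomás £47,750, then Maya £47,500, then Ximena £33,500, then Priya £20,500, then Omar £2,750.
Tomás has the top bid and wins; the price is the second-highest bid, £47,500.
Tomás's payoff = £47,750 − £47,500 = £250. All other bidders lose, so their payoff is 0.

Ximena £0, Priya £0, Maya £0, Omar £0, Tomás £250.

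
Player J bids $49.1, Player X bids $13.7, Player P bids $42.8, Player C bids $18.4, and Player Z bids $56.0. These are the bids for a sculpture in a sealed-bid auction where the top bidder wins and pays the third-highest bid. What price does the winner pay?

Sorted high to low: Player Z $56.0; Player J $49.1; Player P $42.8; Player C $18.4; Player X $13.7.
Player Z is the highest bidder, so Player Z wins.
Under the third-price rule, the price is the third-highest bid: $42.8.

Price paid: $42.8.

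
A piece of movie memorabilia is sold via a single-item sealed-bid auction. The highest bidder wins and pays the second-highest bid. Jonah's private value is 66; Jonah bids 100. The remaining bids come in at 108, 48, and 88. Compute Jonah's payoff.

Highest competing bid: 108.
Jonah's bid 100 is not the highest, so Jonah loses, pays nothing, and earns zero payoff.

Payoff = 0.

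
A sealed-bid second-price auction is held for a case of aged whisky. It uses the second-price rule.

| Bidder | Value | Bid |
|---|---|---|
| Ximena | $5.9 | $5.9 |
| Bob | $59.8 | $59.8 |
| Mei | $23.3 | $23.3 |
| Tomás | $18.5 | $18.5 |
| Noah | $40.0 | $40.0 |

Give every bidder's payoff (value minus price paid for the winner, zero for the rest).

Payoffs: Ximena $0.0, Bob $19.8, Mei $0.0, Tomás $0.0, Noah $0.0.

Sorted high to low: Bob $59.8, then Noah $40.0, then Mei $23.3, then Tomás $18.5, then Ximena $5.9.
Bob has the top bid and wins; the price is the second-highest bid, $40.0.
Bob's payoff = $59.8 − $40.0 = $19.8. All other bidders lose, so their payoff is 0.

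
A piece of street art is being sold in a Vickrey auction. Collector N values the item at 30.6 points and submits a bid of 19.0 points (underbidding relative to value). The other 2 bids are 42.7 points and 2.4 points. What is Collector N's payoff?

Highest competing bid: 42.7 points.
Collector N's bid 19.0 points is not the highest, so Collector N loses, pays nothing, and earns zero payoff.

Payoff = 0.0 points.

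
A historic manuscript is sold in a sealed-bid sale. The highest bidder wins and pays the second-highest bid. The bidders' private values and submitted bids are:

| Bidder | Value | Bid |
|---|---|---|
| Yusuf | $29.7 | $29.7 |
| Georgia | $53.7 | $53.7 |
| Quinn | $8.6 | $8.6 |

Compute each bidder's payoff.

Yusuf $0.0, Georgia $24.0, Quinn $0.0.

Bids in descending order: Georgia $53.7 > Yusuf $29.7 > Quinn $8.6.
Georgia has the top bid and wins; the price is the second-highest bid, $29.7.
Georgia's payoff = $53.7 − $29.7 = $24.0. All other bidders lose, so their payoff is 0.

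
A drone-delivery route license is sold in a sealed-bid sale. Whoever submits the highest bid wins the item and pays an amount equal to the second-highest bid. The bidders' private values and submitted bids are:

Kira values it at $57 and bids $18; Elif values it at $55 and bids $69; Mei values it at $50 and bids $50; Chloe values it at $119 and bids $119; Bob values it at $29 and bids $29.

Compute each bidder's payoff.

Ordered from highest: Chloe $119; Elif $69; Mei $50; Bob $29; Kira $18.
Chloe has the top bid and wins; the price is the second-highest bid, $69.
Chloe's payoff = $119 − $69 = $50. All other bidders lose, so their payoff is 0.

Kira $0, Elif $0, Mei $0, Chloe $50, Bob $0.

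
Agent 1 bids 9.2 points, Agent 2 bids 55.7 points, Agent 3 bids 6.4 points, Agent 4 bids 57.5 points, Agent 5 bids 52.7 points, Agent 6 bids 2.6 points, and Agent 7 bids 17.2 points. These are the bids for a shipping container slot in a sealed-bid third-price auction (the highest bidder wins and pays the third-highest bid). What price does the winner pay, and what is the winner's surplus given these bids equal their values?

Price 52.7 points; surplus 4.8 points.

Ordered from highest: Agent 4 57.5 points; Agent 2 55.7 points; Agent 5 52.7 points; Agent 7 17.2 points; Agent 1 9.2 points; Agent 3 6.4 points; Agent 6 2.6 points.
Agent 4 is the highest bidder, so Agent 4 wins.
Under the third-price rule, the price is the third-highest bid: 52.7 points.
Surplus = 57.5 points − 52.7 points = 4.8 points.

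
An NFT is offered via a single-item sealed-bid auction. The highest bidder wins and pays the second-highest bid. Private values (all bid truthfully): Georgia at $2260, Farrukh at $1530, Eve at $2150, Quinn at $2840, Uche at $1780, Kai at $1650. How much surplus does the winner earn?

Ranking the bids: Quinn $2840, then Georgia $2260, then Eve $2150, then Uche $1780, then Kai $1650, then Farrukh $1530.
Quinn wins with the top bid and pays the second-highest, $2260.
Surplus = $2840 − $2260 = $580.

Winner's surplus: $580.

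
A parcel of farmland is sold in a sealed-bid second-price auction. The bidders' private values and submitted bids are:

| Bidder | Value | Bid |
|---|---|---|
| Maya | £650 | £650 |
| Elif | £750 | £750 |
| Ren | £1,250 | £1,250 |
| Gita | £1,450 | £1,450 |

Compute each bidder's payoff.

Payoffs: Maya £0, Elif £0, Ren £0, Gita £200.

Sorted high to low: Gita £1,450, then Ren £1,250, then Elif £750, then Maya £650.
Gita has the top bid and wins; the price is the second-highest bid, £1,250.
Gita's payoff = £1,450 − £1,250 = £200. All other bidders lose, so their payoff is 0.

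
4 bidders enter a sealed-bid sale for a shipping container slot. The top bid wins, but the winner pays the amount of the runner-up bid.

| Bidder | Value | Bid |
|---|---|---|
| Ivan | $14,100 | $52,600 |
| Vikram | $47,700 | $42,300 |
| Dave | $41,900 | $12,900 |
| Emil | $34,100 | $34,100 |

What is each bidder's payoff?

Sorted high to low: Ivan $52,600, then Vikram $42,300, then Emil $34,100, then Dave $12,900.
Ivan has the top bid and wins; the price is the second-highest bid, $42,300.
Ivan's payoff = $14,100 − $42,300 = -$28,200. All other bidders lose, so their payoff is 0.

Ivan -$28,200, Vikram $0, Dave $0, Emil $0.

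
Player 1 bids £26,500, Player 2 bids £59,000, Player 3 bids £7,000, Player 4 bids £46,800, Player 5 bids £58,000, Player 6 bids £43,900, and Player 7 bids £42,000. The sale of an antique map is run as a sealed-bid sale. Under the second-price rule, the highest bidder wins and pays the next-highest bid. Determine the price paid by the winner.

Ranking the bids: Player 2 £59,000 > Player 5 £58,000 > Player 4 £46,800 > Player 6 £43,900 > Player 7 £42,000 > Player 1 £26,500 > Player 3 £7,000.
Player 2 has the highest bid, so Player 2 wins.
The second-highest bid is £58,000, so that is what Player 2 pays.

Price paid: £58,000.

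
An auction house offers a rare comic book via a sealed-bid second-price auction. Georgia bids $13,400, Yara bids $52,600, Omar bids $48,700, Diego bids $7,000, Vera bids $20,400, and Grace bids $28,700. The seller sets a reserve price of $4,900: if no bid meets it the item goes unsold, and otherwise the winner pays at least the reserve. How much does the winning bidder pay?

Ranking the bids: Yara $52,600, then Omar $48,700, then Grace $28,700, then Vera $20,400, then Georgia $13,400, then Diego $7,000.
Yara has the highest bid, so Yara wins.
The second-highest bid is $48,700, which exceeds the reserve, so that sets the price.

Price paid: $48,700.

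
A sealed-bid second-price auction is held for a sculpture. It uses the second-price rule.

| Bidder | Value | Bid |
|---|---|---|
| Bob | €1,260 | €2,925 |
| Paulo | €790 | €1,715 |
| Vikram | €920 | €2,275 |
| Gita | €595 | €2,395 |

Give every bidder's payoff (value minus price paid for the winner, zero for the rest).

Ranking the bids: Bob €2,925; Gita €2,395; Vikram €2,275; Paulo €1,715.
Bob has the top bid and wins; the price is the second-highest bid, €2,395.
Bob's payoff = €1,260 − €2,395 = -€1,135. All other bidders lose, so their payoff is 0.

Payoffs: Bob -€1,135, Paulo €0, Vikram €0, Gita €0.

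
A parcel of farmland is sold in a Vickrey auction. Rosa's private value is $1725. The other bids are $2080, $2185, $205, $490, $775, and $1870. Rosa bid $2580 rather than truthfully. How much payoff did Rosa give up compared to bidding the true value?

The highest competing bid is $2185.
Bidding truthfully at $1725: the top bid is $2185 (a rival), so Rosa loses. Payoff = $0.
Bidding $2580: Rosa has the top bid, wins, and pays the second-highest bid $2185. Payoff = $1725 − $2185 = -$460.
Regret = truthful payoff − actual payoff = $0 − -$460 = $460.

Payoff forgone: $460.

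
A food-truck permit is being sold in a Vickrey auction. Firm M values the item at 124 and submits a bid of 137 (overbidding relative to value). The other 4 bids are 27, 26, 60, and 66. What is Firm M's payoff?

58

Highest competing bid: 66.
Firm M's bid 137 is the highest overall, so Firm M wins and pays the second-highest bid, 66.
Payoff = value − price = 124 − 66 = 58.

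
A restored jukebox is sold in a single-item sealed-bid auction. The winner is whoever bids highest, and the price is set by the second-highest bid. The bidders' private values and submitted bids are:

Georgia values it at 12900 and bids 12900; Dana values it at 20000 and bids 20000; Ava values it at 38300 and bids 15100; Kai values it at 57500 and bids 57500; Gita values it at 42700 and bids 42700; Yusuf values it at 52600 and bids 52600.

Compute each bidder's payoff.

Ranking the bids: Kai 57500 > Yusuf 52600 > Gita 42700 > Dana 20000 > Ava 15100 > Georgia 12900.
Kai has the top bid and wins; the price is the second-highest bid, 52600.
Kai's payoff = 57500 − 52600 = 4900. All other bidders lose, so their payoff is 0.

Payoffs: Georgia 0, Dana 0, Ava 0, Kai 4900, Gita 0, Yusuf 0.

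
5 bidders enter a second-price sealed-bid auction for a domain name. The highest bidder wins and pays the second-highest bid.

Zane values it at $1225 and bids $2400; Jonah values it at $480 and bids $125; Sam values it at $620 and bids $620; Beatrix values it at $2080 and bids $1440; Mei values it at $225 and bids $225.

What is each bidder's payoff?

Ordered from highest: Zane $2400 > Beatrix $1440 > Sam $620 > Mei $225 > Jonah $125.
Zane has the top bid and wins; the price is the second-highest bid, $1440.
Zane's payoff = $1225 − $1440 = -$215. All other bidders lose, so their payoff is 0.

Zane -$215, Jonah $0, Sam $0, Beatrix $0, Mei $0.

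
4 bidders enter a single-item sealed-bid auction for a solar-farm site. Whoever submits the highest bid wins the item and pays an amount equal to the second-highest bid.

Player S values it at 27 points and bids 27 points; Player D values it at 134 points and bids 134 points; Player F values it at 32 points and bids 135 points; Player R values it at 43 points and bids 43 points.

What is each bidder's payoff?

Player S 0 points, Player D 0 points, Player F -102 points, Player R 0 points.

Ordered from highest: Player F 135 points; Player D 134 points; Player R 43 points; Player S 27 points.
Player F has the top bid and wins; the price is the second-highest bid, 134 points.
Player F's payoff = 32 points − 134 points = -102 points. All other bidders lose, so their payoff is 0.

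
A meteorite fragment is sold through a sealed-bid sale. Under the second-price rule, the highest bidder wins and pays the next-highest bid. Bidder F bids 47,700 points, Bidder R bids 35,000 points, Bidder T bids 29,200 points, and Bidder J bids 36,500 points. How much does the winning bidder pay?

36,500 points

Bids in descending order: Bidder F 47,700 points, then Bidder J 36,500 points, then Bidder R 35,000 points, then Bidder T 29,200 points.
Bidder F has the highest bid, so Bidder F wins.
The second-highest bid is 36,500 points, so that is what Bidder F pays.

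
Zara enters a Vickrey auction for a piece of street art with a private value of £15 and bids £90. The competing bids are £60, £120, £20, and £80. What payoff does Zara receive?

Zara's payoff: £0.

Highest competing bid: £120.
Zara's bid £90 is not the highest, so Zara loses, pays nothing, and earns zero payoff.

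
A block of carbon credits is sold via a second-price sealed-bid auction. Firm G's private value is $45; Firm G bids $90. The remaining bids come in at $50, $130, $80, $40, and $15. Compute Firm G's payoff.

Highest competing bid: $130.
Firm G's bid $90 is not the highest, so Firm G loses, pays nothing, and earns zero payoff.

$0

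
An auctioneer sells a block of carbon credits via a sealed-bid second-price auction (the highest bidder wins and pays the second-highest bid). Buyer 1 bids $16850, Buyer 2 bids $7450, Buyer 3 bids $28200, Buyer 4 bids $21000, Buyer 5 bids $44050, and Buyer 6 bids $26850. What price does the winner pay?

Sorted high to low: Buyer 5 $44050 > Buyer 3 $28200 > Buyer 6 $26850 > Buyer 4 $21000 > Buyer 1 $16850 > Buyer 2 $7450.
Buyer 5 is the highest bidder, so Buyer 5 wins.
Under the second-price rule, the price is the second-highest bid: $28200.

The winner pays $28200.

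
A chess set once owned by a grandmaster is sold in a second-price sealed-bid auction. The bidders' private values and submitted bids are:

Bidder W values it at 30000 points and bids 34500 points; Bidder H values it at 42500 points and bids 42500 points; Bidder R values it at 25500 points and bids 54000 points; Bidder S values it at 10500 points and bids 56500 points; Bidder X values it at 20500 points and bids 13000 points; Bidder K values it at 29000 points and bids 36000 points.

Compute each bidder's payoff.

Bids in descending order: Bidder S 56500 points; Bidder R 54000 points; Bidder H 42500 points; Bidder K 36000 points; Bidder W 34500 points; Bidder X 13000 points.
Bidder S has the top bid and wins; the price is the second-highest bid, 54000 points.
Bidder S's payoff = 10500 points − 54000 points = -43500 points. All other bidders lose, so their payoff is 0.

Bidder W 0 points, Bidder H 0 points, Bidder R 0 points, Bidder S -43500 points, Bidder X 0 points, Bidder K 0 points.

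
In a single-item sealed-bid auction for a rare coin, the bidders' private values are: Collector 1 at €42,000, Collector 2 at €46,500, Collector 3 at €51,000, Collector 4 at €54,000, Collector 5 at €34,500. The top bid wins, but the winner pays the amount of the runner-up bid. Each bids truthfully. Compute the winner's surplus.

Ordered from highest: Collector 4 €54,000 > Collector 3 €51,000 > Collector 2 €46,500 > Collector 1 €42,000 > Collector 5 €34,500.
Collector 4 wins with the top bid and pays the second-highest, €51,000.
Surplus = €54,000 − €51,000 = €3,000.

Winner's surplus: €3,000.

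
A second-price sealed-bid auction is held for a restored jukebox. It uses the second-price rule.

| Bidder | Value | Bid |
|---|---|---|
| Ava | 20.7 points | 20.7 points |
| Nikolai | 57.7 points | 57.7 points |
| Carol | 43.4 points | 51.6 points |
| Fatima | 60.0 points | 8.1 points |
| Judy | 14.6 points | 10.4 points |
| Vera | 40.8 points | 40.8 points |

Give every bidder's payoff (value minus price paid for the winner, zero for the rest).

Ordered from highest: Nikolai 57.7 points > Carol 51.6 points > Vera 40.8 points > Ava 20.7 points > Judy 10.4 points > Fatima 8.1 points.
Nikolai has the top bid and wins; the price is the second-highest bid, 51.6 points.
Nikolai's payoff = 57.7 points − 51.6 points = 6.1 points. All other bidders lose, so their payoff is 0.

Ava 0.0 points, Nikolai 6.1 points, Carol 0.0 points, Fatima 0.0 points, Judy 0.0 points, Vera 0.0 points.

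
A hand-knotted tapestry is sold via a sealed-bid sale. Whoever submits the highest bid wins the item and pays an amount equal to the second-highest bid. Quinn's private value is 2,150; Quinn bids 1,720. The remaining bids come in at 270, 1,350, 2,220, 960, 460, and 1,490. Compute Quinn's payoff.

0

Highest competing bid: 2,220.
Quinn's bid 1,720 is not the highest, so Quinn loses, pays nothing, and earns zero payoff.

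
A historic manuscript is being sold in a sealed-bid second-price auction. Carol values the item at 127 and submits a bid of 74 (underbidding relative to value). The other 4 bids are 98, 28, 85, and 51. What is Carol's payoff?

0

Highest competing bid: 98.
Carol's bid 74 is not the highest, so Carol loses, pays nothing, and earns zero payoff.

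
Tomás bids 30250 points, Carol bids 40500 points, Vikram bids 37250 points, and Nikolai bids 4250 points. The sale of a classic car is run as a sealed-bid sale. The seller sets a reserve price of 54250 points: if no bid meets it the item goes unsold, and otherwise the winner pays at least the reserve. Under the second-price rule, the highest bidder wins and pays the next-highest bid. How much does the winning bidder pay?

Ordered from highest: Carol 40500 points, then Vikram 37250 points, then Tomás 30250 points, then Nikolai 4250 points.
The top bid 40500 points is below the reserve 54250 points, so the item goes unsold and nothing is paid.

unsold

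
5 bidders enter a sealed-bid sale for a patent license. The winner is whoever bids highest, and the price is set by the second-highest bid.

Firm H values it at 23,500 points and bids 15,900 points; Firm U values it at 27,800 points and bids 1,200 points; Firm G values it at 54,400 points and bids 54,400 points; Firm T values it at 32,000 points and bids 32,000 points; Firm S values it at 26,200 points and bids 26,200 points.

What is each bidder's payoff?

Payoffs: Firm H 0 points, Firm U 0 points, Firm G 22,400 points, Firm T 0 points, Firm S 0 points.

Ranking the bids: Firm G 54,400 points, then Firm T 32,000 points, then Firm S 26,200 points, then Firm H 15,900 points, then Firm U 1,200 points.
Firm G has the top bid and wins; the price is the second-highest bid, 32,000 points.
Firm G's payoff = 54,400 points − 32,000 points = 22,400 points. All other bidders lose, so their payoff is 0.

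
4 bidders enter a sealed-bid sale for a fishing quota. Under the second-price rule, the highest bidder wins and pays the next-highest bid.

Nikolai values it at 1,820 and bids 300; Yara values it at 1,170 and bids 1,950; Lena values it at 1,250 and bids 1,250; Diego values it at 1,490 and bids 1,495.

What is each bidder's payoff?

Bids in descending order: Yara 1,950, then Diego 1,495, then Lena 1,250, then Nikolai 300.
Yara has the top bid and wins; the price is the second-highest bid, 1,495.
Yara's payoff = 1,170 − 1,495 = -325. All other bidders lose, so their payoff is 0.

Nikolai 0, Yara -325, Lena 0, Diego 0.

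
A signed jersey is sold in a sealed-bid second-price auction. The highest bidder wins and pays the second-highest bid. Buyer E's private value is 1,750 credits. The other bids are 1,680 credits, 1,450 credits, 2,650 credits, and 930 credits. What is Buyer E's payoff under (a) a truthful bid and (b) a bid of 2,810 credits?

(a) 0 credits  (b) -900 credits

The highest competing bid is 2,650 credits.
Bidding truthfully at 1,750 credits: the top bid is 2,650 credits (a rival), so Buyer E loses. Payoff = 0 credits.
Bidding 2,810 credits: Buyer E has the top bid, wins, and pays the second-highest bid 2,650 credits. Payoff = 1,750 credits − 2,650 credits = -900 credits.
This is the dominant-strategy logic: truthful bidding weakly beats any alternative.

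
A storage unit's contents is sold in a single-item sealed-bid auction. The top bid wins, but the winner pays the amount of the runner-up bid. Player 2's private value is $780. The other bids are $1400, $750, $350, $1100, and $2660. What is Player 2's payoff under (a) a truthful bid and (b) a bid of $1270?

(a) $0  (b) $0

The highest competing bid is $2660.
Bidding truthfully at $780: the top bid is $2660 (a rival), so Player 2 loses. Payoff = $0.
Bidding $1270: the top bid is $2660 (a rival), so Player 2 loses. Payoff = $0.
The bid only affects whether you win, not the price — here both bids land on the same side of the top rival bid, so the deviation is payoff-neutral.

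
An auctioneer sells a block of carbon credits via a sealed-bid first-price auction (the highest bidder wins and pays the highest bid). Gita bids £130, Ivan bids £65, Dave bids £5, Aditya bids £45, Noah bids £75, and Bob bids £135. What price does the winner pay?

The winner pays £135.

Bids in descending order: Bob £135, then Gita £130, then Noah £75, then Ivan £65, then Aditya £45, then Dave £5.
Bob is the highest bidder, so Bob wins.
Under the first-price rule, the price is the highest bid: £135.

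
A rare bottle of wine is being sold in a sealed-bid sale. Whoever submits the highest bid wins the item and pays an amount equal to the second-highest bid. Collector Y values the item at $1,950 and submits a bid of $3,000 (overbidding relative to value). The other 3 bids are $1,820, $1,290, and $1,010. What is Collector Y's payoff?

Highest competing bid: $1,820.
Collector Y's bid $3,000 is the highest overall, so Collector Y wins and pays the second-highest bid, $1,820.
Payoff = value − price = $1,950 − $1,820 = $130.

$130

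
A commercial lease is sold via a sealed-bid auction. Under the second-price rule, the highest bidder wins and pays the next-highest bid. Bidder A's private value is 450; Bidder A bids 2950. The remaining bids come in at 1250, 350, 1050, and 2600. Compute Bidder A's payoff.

Highest competing bid: 2600.
Bidder A's bid 2950 is the highest overall, so Bidder A wins and pays the second-highest bid, 2600.
Payoff = value − price = 450 − 2600 = -2150.

-2150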